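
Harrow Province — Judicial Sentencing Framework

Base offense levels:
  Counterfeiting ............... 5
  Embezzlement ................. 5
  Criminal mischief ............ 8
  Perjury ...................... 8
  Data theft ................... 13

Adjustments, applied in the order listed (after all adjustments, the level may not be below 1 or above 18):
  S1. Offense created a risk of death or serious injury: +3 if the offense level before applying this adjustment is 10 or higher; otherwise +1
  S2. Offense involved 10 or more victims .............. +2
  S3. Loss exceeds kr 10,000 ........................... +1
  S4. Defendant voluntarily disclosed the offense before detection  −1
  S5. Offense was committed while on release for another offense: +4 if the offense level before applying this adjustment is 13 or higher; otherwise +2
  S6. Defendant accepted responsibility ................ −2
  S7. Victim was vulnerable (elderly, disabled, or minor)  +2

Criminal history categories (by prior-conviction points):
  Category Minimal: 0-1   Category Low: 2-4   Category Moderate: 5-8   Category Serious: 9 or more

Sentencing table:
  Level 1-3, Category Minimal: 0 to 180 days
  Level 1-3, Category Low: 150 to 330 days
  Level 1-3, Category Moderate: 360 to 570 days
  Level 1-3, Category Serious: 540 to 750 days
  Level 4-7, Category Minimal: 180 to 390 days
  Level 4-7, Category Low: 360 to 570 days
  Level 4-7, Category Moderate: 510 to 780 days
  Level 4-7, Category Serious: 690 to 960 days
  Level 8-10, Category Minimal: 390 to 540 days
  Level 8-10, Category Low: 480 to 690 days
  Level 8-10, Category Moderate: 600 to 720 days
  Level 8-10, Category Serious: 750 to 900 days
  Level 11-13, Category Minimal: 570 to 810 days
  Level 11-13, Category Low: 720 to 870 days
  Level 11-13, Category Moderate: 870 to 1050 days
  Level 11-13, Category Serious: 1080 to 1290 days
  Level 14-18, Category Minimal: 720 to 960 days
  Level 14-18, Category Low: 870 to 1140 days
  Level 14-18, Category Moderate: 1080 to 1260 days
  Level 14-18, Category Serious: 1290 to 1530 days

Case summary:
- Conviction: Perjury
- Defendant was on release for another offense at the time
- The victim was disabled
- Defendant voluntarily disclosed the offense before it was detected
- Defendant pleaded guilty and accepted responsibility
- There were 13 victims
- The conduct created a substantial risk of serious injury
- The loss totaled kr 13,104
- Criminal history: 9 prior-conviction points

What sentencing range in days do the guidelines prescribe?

Base offense level for perjury: 8.
S1 applies (level before this adjustment is 8 < 10, so +1): 8 + 1 = 9.
S2 applies: 9 + 2 = 11.
S3 applies: 11 + 1 = 12.
S4 applies: 12 − 1 = 11.
S5 applies (level before this adjustment is 11 < 13, so +2): 11 + 2 = 13.
S6 applies: 13 − 2 = 11.
S7 applies: 11 + 2 = 13.
Final offense level: 13.
Criminal history: 9 prior points → Category Serious (9+).
Level 13 falls in the 11-13 band.
Grid: Level 11-13 × Category Serious = 1080-1290 days.

1080-1290 days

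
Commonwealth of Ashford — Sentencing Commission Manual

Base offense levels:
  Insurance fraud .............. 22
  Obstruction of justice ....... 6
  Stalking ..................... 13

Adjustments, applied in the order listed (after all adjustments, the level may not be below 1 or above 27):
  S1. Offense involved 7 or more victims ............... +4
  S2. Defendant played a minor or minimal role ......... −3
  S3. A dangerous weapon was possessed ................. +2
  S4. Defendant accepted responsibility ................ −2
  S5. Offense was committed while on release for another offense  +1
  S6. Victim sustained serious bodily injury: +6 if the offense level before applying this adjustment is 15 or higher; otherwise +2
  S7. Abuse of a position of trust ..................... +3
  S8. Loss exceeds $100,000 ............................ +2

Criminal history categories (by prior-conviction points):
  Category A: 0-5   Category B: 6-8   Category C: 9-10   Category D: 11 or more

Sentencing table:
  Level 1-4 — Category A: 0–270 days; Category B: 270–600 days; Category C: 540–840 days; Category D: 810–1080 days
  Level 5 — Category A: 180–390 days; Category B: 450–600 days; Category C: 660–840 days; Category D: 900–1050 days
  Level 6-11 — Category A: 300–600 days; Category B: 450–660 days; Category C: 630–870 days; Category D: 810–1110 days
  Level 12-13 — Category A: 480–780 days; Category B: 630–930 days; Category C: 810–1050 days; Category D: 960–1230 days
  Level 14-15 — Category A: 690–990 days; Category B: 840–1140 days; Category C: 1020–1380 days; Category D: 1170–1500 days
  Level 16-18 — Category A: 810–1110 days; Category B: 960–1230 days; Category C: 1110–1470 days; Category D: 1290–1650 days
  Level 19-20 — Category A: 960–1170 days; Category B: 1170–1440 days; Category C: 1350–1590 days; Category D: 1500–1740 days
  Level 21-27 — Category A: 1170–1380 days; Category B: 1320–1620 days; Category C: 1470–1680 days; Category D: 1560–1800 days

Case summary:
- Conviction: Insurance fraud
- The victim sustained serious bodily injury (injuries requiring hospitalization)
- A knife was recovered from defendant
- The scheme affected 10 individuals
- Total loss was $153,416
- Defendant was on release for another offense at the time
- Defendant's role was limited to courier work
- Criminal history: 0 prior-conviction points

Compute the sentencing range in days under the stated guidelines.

Base offense level for insurance fraud: 22.
S1 applies: 22 + 4 = 26.
S2 applies: 26 − 3 = 23.
S3 applies: 23 + 2 = 25.
S4 does not apply.
S5 applies: 25 + 1 = 26.
S6 applies (level before this adjustment is 26 ≥ 15, so +6): 26 + 6 = 32.
S8 applies: 32 + 2 = 34.
Level 34 exceeds the maximum of 27; capped at 27.
Final offense level: 27.
Criminal history: 0 prior points → Category A (0-5).
Level 27 falls in the 21-27 band.
Grid: Level 21-27 × Category A = 1170-1380 days.

1170-1380 days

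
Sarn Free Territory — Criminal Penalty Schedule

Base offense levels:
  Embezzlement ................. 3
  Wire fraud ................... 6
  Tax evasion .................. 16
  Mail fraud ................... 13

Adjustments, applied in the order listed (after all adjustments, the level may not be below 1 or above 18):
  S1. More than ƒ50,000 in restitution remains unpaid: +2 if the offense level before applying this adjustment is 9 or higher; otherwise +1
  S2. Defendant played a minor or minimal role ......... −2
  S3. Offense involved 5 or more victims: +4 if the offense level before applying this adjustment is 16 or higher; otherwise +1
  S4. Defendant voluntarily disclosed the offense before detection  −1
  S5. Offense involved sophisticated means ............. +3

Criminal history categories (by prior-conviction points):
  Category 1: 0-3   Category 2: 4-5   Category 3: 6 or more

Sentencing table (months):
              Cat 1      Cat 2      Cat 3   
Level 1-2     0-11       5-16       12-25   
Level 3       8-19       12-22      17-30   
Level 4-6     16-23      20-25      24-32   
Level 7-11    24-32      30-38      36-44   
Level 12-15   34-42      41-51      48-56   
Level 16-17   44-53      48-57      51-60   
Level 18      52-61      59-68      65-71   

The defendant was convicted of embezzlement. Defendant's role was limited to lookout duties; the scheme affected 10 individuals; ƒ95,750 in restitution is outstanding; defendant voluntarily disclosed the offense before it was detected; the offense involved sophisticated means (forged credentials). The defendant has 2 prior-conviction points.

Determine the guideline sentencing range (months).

Base offense level for embezzlement: 3.
S1 applies (level before this adjustment is 3 < 9, so +1): 3 + 1 = 4.
S2 applies: 4 − 2 = 2.
S3 applies (level before this adjustment is 2 < 16, so +1): 2 + 1 = 3.
S4 applies: 3 − 1 = 2.
S5 applies: 2 + 3 = 5.
Final offense level: 5.
Criminal history: 2 prior points → Category 1 (0-3).
Level 5 falls in the 4-6 band.
Grid: Level 4-6 × Category 1 = 16-23 months.

16-23 months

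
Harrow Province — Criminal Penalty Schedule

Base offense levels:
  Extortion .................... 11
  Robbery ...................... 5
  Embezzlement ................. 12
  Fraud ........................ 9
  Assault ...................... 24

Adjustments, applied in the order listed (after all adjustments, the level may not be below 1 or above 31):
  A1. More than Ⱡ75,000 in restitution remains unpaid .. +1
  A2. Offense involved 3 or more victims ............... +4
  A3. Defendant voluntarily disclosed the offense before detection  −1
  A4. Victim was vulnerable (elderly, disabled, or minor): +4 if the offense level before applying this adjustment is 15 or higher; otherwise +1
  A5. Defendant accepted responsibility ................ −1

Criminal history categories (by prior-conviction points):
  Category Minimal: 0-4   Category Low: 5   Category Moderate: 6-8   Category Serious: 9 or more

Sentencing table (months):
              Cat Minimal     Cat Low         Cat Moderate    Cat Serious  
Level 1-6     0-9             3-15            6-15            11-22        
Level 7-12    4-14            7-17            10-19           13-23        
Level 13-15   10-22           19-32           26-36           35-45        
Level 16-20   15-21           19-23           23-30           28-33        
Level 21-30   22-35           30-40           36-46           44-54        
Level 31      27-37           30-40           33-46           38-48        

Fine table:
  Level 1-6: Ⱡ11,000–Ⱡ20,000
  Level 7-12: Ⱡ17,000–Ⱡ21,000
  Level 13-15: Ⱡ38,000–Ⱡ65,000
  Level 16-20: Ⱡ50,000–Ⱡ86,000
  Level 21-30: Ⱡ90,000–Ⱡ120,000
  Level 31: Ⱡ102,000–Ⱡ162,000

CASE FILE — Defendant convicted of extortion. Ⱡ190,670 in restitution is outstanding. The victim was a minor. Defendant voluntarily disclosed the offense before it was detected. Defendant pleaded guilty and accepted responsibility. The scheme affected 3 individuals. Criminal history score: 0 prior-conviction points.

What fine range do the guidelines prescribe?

Ⱡ50,000–Ⱡ86,000

Base offense level for extortion: 11.
A1 applies: 11 + 1 = 12.
A2 applies: 12 + 4 = 16.
A3 applies: 16 − 1 = 15.
A4 applies (level before this adjustment is 15 ≥ 15, so +4): 15 + 4 = 19.
A5 applies: 19 − 1 = 18.
Final offense level: 18.
Level 18 falls in the 16-20 band.
Fine table: Level 16-20 → Ⱡ50,000–Ⱡ86,000.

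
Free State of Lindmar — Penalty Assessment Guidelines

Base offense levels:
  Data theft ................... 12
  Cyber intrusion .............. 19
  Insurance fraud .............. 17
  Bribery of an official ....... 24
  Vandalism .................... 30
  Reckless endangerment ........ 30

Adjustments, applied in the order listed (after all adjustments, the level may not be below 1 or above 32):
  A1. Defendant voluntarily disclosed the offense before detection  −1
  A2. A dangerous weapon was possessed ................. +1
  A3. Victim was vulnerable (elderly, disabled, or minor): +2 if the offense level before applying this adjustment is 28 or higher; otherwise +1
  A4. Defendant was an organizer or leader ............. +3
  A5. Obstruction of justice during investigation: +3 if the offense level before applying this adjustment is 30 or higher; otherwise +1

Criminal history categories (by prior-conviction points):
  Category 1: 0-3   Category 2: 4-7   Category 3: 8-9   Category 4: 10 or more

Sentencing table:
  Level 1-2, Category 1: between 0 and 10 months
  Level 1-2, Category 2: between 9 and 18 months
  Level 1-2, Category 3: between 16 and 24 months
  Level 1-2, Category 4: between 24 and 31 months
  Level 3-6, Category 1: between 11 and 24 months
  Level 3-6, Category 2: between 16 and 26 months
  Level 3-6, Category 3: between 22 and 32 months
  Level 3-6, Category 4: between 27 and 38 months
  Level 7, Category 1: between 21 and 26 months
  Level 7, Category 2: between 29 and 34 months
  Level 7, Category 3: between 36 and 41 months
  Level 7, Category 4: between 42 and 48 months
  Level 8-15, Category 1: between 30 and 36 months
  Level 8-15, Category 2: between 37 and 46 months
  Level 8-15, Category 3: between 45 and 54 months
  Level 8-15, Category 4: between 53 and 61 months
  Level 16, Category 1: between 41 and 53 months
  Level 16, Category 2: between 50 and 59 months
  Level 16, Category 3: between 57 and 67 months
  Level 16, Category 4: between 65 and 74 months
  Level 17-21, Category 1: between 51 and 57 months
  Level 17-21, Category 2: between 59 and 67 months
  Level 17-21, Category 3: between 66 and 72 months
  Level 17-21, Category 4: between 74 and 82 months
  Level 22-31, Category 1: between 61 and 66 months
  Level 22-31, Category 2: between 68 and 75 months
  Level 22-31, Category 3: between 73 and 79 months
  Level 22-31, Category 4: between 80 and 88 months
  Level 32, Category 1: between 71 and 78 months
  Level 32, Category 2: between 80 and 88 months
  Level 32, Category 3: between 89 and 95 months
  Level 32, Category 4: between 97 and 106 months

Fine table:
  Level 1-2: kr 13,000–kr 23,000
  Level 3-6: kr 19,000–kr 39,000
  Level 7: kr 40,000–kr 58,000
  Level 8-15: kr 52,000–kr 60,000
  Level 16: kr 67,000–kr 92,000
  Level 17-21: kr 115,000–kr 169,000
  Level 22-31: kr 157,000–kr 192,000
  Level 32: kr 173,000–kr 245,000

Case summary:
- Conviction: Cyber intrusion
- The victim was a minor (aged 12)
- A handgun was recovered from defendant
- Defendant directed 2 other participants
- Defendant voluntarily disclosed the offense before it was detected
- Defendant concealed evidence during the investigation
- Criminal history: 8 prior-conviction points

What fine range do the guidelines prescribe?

Base offense level for cyber intrusion: 19.
A1 applies: 19 − 1 = 18.
A2 applies: 18 + 1 = 19.
A3 applies (level before this adjustment is 19 < 28, so +1): 19 + 1 = 20.
A4 applies: 20 + 3 = 23.
A5 applies (level before this adjustment is 23 < 30, so +1): 23 + 1 = 24.
Final offense level: 24.
Level 24 falls in the 22-31 band.
Fine table: Level 22-31 → kr 157,000–kr 192,000.

kr 157,000–kr 192,000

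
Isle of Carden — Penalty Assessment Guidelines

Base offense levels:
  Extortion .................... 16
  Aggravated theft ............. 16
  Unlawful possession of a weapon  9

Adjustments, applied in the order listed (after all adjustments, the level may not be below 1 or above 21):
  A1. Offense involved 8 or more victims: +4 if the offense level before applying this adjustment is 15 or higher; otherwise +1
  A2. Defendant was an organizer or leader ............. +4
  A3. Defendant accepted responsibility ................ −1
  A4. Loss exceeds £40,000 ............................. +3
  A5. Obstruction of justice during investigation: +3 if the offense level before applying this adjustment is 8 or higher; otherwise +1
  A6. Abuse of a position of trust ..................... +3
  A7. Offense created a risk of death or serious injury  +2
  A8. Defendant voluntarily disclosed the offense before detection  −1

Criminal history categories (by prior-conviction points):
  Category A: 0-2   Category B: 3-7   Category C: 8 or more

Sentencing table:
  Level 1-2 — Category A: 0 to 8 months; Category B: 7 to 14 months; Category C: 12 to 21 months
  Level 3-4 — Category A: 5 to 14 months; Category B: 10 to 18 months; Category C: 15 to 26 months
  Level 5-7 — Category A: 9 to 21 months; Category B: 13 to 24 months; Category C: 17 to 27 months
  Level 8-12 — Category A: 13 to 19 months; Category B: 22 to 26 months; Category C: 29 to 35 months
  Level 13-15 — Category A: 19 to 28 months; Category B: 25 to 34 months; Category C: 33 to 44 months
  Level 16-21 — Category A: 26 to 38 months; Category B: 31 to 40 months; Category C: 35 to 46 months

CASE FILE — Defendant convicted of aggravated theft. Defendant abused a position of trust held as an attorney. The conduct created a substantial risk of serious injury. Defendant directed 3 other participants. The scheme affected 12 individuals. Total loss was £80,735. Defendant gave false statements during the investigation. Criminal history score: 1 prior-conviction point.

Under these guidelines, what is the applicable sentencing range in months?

Base offense level for aggravated theft: 16.
A1 applies (level before this adjustment is 16 ≥ 15, so +4): 16 + 4 = 20.
A2 applies: 20 + 4 = 24.
A4 applies: 24 + 3 = 27.
A5 applies (level before this adjustment is 27 ≥ 8, so +3): 27 + 3 = 30.
A6 applies: 30 + 3 = 33.
A7 applies: 33 + 2 = 35.
A8 does not apply.
Level 35 exceeds the maximum of 21; capped at 21.
Final offense level: 21.
Criminal history: 1 prior point → Category A (0-2).
Level 21 falls in the 16-21 band.
Grid: Level 16-21 × Category A = 26-38 months.

26-38 months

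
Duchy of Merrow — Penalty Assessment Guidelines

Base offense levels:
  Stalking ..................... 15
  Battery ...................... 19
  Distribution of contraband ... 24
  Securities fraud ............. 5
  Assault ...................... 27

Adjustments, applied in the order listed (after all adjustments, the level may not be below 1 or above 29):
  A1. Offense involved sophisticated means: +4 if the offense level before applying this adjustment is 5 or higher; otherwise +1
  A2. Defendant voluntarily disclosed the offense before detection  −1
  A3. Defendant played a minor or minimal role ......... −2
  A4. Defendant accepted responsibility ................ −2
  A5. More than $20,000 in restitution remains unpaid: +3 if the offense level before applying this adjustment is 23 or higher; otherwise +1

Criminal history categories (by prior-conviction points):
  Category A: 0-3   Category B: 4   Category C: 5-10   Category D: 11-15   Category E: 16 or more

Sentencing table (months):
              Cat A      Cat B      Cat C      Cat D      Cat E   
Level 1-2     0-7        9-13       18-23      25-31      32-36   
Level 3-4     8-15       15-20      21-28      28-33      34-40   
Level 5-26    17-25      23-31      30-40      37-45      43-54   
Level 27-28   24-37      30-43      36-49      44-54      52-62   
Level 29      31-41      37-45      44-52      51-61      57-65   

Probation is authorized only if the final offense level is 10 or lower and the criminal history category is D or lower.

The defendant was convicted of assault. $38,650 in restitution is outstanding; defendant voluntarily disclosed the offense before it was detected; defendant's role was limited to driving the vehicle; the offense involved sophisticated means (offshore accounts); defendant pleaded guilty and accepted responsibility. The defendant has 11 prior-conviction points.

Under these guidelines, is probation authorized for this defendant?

Base offense level for assault: 27.
A1 applies (level before this adjustment is 27 ≥ 5, so +4): 27 + 4 = 31.
A2 applies: 31 − 1 = 30.
A3 applies: 30 − 2 = 28.
A4 applies: 28 − 2 = 26.
A5 applies (level before this adjustment is 26 ≥ 23, so +3): 26 + 3 = 29.
Final offense level: 29.
Criminal history: 11 prior points → Category D (11-15).
Level 29 falls in the 29 band.
Grid: Level 29 × Category D = 51-61 months.
Probation check: level 29 > 10 and category D ≤ D → not eligible.

No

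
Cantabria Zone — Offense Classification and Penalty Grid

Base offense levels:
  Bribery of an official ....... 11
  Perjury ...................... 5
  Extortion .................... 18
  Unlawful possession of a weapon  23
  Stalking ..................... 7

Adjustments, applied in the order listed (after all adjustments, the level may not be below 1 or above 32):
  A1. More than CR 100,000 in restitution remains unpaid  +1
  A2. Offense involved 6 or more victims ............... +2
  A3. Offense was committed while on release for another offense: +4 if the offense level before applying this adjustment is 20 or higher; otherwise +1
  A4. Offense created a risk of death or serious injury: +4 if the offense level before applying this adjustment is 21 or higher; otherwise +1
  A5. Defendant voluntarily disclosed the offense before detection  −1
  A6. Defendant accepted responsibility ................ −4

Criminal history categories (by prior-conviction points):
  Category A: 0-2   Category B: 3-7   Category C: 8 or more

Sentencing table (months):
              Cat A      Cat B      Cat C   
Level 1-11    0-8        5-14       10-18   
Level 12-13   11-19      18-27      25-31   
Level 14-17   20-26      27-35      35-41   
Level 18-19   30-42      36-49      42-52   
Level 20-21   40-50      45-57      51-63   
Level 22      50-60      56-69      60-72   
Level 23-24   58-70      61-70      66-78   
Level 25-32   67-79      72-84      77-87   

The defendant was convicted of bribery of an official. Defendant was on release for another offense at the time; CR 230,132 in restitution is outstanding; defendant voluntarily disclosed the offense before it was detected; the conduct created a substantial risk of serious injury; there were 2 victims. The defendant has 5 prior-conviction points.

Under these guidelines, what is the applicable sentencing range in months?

18-27 months

Base offense level for bribery of an official: 11.
A1 applies: 11 + 1 = 12.
A2 does not apply.
A3 applies (level before this adjustment is 12 < 20, so +1): 12 + 1 = 13.
A4 applies (level before this adjustment is 13 < 21, so +1): 13 + 1 = 14.
A5 applies: 14 − 1 = 13.
Final offense level: 13.
Criminal history: 5 prior points → Category B (3-7).
Level 13 falls in the 12-13 band.
Grid: Level 12-13 × Category B = 18-27 months.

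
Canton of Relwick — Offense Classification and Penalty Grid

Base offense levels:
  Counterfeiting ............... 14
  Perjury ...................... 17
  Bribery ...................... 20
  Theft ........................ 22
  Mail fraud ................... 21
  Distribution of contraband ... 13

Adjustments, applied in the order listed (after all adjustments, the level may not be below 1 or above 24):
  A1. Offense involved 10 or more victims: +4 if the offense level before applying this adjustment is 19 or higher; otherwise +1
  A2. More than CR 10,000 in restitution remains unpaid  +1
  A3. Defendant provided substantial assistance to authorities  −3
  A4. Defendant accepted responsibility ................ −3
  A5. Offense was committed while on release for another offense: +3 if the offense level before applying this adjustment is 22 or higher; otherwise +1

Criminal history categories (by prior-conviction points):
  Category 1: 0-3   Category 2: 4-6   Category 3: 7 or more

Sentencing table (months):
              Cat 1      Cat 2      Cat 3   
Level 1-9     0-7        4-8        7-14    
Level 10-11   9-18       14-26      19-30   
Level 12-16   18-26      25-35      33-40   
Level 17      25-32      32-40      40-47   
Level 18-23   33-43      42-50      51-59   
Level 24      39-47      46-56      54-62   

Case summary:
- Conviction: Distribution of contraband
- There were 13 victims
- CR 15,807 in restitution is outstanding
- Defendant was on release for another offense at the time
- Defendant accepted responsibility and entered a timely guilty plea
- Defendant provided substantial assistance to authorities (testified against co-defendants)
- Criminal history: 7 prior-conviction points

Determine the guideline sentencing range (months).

19-30 months

Base offense level for distribution of contraband: 13.
A1 applies (level before this adjustment is 13 < 19, so +1): 13 + 1 = 14.
A2 applies: 14 + 1 = 15.
A3 applies: 15 − 3 = 12.
A4 applies: 12 − 3 = 9.
A5 applies (level before this adjustment is 9 < 22, so +1): 9 + 1 = 10.
Final offense level: 10.
Criminal history: 7 prior points → Category 3 (7+).
Level 10 falls in the 10-11 band.
Grid: Level 10-11 × Category 3 = 19-30 months.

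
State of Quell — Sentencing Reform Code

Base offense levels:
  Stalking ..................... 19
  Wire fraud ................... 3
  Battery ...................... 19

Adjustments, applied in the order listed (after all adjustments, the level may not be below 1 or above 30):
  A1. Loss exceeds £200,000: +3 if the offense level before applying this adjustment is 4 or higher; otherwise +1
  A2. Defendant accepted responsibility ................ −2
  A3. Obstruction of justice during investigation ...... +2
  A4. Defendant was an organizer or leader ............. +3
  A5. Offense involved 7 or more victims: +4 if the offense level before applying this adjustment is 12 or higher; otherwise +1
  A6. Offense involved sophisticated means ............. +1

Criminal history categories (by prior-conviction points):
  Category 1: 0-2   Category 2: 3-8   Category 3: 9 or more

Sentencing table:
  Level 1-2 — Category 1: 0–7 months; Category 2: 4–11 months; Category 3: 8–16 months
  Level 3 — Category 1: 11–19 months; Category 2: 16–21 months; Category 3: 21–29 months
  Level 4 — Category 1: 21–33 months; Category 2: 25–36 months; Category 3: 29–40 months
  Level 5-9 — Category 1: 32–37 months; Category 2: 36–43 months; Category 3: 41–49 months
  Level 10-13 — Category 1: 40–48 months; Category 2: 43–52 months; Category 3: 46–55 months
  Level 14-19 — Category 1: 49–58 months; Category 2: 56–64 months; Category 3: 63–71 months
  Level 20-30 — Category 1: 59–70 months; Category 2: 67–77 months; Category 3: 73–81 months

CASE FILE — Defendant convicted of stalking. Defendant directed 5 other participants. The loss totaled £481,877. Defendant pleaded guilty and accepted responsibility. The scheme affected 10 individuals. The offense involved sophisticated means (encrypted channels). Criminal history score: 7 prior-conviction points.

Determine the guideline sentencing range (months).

67-77 months

Base offense level for stalking: 19.
A1 applies (level before this adjustment is 19 ≥ 4, so +3): 19 + 3 = 22.
A2 applies: 22 − 2 = 20.
A3 does not apply.
A4 applies: 20 + 3 = 23.
A5 applies (level before this adjustment is 23 ≥ 12, so +4): 23 + 4 = 27.
A6 applies: 27 + 1 = 28.
Final offense level: 28.
Criminal history: 7 prior points → Category 2 (3-8).
Level 28 falls in the 20-30 band.
Grid: Level 20-30 × Category 2 = 67-77 months.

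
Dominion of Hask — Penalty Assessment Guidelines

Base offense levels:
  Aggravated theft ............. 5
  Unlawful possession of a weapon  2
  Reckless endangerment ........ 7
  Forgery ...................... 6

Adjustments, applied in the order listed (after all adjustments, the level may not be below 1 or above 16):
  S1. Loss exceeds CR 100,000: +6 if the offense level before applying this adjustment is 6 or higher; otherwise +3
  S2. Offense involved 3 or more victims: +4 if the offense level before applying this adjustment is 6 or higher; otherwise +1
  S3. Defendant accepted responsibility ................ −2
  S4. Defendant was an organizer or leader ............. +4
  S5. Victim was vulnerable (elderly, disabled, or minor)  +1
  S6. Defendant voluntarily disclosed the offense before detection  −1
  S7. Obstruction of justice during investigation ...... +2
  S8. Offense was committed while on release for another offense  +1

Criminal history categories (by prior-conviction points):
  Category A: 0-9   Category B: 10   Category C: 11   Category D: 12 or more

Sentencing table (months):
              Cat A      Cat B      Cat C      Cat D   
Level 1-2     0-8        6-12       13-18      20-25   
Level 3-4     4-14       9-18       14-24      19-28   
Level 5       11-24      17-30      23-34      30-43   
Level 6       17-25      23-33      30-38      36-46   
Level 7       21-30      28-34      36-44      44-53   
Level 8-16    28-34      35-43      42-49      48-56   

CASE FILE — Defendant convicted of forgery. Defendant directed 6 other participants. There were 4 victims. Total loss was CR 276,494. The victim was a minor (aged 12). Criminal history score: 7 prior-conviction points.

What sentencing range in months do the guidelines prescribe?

28-34 months

Base offense level for forgery: 6.
S1 applies (level before this adjustment is 6 ≥ 6, so +6): 6 + 6 = 12.
S2 applies (level before this adjustment is 12 ≥ 6, so +4): 12 + 4 = 16.
S4 applies: 16 + 4 = 20.
S5 applies: 20 + 1 = 21.
S7 does not apply.
Level 21 exceeds the maximum of 16; capped at 16.
Final offense level: 16.
Criminal history: 7 prior points → Category A (0-9).
Level 16 falls in the 8-16 band.
Grid: Level 8-16 × Category A = 28-34 months.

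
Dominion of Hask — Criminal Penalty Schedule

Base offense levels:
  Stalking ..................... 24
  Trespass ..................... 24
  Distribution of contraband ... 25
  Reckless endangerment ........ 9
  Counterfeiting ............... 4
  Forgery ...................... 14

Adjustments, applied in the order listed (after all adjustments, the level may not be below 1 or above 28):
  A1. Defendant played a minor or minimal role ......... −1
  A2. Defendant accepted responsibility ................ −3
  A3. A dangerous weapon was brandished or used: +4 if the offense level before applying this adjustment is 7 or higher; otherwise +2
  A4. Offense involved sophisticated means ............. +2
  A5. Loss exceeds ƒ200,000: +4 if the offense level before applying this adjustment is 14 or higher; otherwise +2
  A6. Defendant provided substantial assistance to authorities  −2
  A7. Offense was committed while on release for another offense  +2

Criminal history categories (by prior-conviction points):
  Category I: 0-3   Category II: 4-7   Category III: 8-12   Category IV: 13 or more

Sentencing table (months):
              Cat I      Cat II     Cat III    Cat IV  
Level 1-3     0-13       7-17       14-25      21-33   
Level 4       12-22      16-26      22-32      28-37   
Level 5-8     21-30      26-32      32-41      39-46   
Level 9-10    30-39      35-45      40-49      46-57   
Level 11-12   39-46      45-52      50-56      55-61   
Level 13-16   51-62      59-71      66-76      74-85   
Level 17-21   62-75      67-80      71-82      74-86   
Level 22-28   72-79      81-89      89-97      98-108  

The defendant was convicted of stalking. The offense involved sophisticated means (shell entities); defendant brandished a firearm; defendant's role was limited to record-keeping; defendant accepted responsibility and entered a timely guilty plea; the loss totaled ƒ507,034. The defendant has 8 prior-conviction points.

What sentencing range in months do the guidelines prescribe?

Base offense level for stalking: 24.
A1 applies: 24 − 1 = 23.
A2 applies: 23 − 3 = 20.
A3 applies (level before this adjustment is 20 ≥ 7, so +4): 20 + 4 = 24.
A4 applies: 24 + 2 = 26.
A5 applies (level before this adjustment is 26 ≥ 14, so +4): 26 + 4 = 30.
A6 does not apply.
Level 30 exceeds the maximum of 28; capped at 28.
Final offense level: 28.
Criminal history: 8 prior points → Category III (8-12).
Level 28 falls in the 22-28 band.
Grid: Level 22-28 × Category III = 89-97 months.

89-97 months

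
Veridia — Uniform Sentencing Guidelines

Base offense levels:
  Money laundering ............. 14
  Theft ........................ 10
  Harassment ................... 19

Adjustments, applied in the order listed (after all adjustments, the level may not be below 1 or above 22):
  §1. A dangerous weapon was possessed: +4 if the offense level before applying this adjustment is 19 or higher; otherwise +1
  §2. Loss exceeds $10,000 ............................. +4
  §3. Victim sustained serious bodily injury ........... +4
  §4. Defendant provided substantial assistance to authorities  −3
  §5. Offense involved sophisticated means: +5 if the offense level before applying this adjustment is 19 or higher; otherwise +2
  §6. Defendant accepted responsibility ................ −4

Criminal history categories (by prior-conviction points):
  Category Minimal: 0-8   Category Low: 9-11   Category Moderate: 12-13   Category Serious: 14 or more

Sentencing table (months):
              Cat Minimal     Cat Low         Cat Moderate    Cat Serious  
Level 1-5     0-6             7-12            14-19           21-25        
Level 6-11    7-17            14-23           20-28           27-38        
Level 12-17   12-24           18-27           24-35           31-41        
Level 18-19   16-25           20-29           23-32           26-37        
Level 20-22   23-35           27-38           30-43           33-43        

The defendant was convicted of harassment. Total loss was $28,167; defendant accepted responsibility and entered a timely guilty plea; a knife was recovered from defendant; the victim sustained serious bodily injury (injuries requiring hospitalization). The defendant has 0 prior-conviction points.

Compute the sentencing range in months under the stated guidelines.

Base offense level for harassment: 19.
§1 applies (level before this adjustment is 19 ≥ 19, so +4): 19 + 4 = 23.
§2 applies: 23 + 4 = 27.
§3 applies: 27 + 4 = 31.
§4 does not apply.
§5 does not apply.
§6 applies: 31 − 4 = 27.
Level 27 exceeds the maximum of 22; capped at 22.
Final offense level: 22.
Criminal history: 0 prior points → Category Minimal (0-8).
Level 22 falls in the 20-22 band.
Grid: Level 20-22 × Category Minimal = 23-35 months.

23-35 months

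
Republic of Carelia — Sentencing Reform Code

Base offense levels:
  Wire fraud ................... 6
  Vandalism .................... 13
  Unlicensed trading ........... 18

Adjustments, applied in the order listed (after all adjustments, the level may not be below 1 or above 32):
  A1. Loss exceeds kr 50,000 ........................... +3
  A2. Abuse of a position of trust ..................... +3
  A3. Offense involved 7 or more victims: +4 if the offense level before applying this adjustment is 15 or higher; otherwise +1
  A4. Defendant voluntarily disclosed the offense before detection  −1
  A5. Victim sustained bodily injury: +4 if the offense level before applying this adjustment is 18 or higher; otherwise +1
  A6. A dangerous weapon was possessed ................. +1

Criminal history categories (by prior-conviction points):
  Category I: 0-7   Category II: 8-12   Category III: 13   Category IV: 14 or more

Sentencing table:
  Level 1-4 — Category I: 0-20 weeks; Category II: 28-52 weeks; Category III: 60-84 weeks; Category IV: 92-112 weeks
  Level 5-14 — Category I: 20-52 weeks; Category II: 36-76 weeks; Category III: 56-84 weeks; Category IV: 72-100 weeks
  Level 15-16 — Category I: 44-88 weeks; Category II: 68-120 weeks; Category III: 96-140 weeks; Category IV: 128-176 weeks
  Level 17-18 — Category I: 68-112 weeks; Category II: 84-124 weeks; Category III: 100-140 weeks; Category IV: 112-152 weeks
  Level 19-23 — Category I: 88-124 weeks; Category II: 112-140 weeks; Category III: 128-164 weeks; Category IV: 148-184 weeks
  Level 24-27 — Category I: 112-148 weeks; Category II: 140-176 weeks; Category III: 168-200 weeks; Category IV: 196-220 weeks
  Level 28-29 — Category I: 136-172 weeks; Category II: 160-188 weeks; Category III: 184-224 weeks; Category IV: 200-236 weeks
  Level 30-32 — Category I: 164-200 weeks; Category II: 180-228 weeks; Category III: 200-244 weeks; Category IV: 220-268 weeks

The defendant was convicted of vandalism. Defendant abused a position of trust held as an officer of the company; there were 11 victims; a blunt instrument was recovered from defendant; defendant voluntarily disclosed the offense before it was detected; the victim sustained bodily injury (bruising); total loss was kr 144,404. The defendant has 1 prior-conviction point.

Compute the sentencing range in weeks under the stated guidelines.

112-148 weeks

Base offense level for vandalism: 13.
A1 applies: 13 + 3 = 16.
A2 applies: 16 + 3 = 19.
A3 applies (level before this adjustment is 19 ≥ 15, so +4): 19 + 4 = 23.
A4 applies: 23 − 1 = 22.
A5 applies (level before this adjustment is 22 ≥ 18, so +4): 22 + 4 = 26.
A6 applies: 26 + 1 = 27.
Final offense level: 27.
Criminal history: 1 prior point → Category I (0-7).
Level 27 falls in the 24-27 band.
Grid: Level 24-27 × Category I = 112-148 weeks.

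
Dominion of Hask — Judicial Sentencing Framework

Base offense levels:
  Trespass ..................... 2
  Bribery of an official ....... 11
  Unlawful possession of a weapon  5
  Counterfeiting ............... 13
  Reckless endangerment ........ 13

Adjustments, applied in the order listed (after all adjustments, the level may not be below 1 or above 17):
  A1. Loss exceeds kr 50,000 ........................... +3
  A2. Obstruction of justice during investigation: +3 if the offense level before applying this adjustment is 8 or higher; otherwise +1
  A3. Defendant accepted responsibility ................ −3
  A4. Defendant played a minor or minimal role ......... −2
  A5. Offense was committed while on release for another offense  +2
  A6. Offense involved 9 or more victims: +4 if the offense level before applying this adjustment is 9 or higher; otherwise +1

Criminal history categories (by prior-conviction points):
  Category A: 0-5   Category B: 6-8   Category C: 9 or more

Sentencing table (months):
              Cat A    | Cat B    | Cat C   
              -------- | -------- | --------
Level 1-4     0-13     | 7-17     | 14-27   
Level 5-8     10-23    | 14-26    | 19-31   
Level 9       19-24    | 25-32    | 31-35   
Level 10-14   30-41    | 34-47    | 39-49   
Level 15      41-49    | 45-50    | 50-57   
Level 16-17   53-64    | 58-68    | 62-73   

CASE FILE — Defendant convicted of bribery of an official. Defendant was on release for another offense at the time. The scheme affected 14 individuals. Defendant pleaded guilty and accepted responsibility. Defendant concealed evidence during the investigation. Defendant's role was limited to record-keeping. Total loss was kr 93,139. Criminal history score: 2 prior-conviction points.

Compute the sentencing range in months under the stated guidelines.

Base offense level for bribery of an official: 11.
A1 applies: 11 + 3 = 14.
A2 applies (level before this adjustment is 14 ≥ 8, so +3): 14 + 3 = 17.
A3 applies: 17 − 3 = 14.
A4 applies: 14 − 2 = 12.
A5 applies: 12 + 2 = 14.
A6 applies (level before this adjustment is 14 ≥ 9, so +4): 14 + 4 = 18.
Level 18 exceeds the maximum of 17; capped at 17.
Final offense level: 17.
Criminal history: 2 prior points → Category A (0-5).
Level 17 falls in the 16-17 band.
Grid: Level 16-17 × Category A = 53-64 months.

53-64 months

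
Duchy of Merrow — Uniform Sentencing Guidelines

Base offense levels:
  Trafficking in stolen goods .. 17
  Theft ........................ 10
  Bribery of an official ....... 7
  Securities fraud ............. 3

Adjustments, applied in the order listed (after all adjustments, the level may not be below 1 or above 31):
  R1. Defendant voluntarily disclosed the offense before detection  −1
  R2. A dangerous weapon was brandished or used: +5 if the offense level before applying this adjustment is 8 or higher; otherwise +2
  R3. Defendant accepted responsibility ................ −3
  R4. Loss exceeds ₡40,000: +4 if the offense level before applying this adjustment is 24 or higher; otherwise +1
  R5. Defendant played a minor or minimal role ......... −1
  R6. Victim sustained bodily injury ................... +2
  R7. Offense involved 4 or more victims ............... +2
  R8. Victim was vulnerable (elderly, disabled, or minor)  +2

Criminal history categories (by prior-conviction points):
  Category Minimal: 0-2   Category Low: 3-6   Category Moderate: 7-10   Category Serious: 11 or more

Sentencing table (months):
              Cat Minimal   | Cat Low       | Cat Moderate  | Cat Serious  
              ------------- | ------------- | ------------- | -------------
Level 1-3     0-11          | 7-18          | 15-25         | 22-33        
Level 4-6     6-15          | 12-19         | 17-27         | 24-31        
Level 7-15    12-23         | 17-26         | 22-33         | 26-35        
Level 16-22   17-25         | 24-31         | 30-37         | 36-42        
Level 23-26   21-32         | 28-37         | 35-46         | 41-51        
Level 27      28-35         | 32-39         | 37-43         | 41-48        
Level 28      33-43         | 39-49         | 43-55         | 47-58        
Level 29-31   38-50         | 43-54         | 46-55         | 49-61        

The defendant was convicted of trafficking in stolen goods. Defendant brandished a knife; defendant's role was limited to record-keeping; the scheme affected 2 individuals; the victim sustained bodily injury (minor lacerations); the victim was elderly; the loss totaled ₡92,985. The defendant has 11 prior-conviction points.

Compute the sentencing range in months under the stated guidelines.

Base offense level for trafficking in stolen goods: 17.
R1 does not apply.
R2 applies (level before this adjustment is 17 ≥ 8, so +5): 17 + 5 = 22.
R3 does not apply.
R4 applies (level before this adjustment is 22 < 24, so +1): 22 + 1 = 23.
R5 applies: 23 − 1 = 22.
R6 applies: 22 + 2 = 24.
R8 applies: 24 + 2 = 26.
Final offense level: 26.
Criminal history: 11 prior points → Category Serious (11+).
Level 26 falls in the 23-26 band.
Grid: Level 23-26 × Category Serious = 41-51 months.

41-51 months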